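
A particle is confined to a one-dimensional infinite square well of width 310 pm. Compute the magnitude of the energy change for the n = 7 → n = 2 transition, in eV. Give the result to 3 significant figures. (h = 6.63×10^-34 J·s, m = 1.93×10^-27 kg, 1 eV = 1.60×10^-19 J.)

E_1 = h²/(8mL²) = 2.962×10^-22 J.
|ΔE| = |7² − 2²|·E_1 = 45·2.962×10^-22 J = 1.333×10^-20 J = 0.0833 eV.

|ΔE| = 0.0833 eV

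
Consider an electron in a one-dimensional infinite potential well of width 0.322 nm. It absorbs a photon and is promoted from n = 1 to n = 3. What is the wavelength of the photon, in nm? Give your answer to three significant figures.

E_1 = h²/(8m_eL²) = 5.811×10^-19 J, so ΔE = (3² − 1²)E_1 = 4.649×10^-18 J.
λ = hc/ΔE = (6.626×10^-34·2.998×10^8)/4.649×10^-18 = 4.27×10^-8 m = 42.7 nm.

λ = 42.7 nm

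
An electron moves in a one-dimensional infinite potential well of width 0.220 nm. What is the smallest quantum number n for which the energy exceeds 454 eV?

n = 8

E_1 = h²/(8m_eL²) = 1.245×10^-18 J = 7.772 eV.
Need n² > 454/7.772 = 58.41, i.e. n > 7.643.
The smallest integer satisfying this is n = 8.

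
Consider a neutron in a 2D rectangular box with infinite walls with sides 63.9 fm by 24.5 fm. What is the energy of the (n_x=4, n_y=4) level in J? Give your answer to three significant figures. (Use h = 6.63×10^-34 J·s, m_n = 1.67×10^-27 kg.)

E = 1.01×10^-12 J

For a 2D rectangular well E = (h²/8m_n)·Σ n_i²/L_i² = (6.63×10^-34)²/(8·1.67×10^-27) · [4²/(63.9 fm)² + 4²/(24.5 fm)²].
Evaluating gives E = 1.01×10^-12 J.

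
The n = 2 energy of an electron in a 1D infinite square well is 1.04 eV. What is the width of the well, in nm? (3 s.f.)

From E_n = n²h²/(8m_eL²), L = n·h/√(8m_eE_n).
E_2 = 1.04 eV = 1.666×10^-19 J, so L = 2·6.626×10^-34/√(8·9.109×10^-31·1.666×10^-19) = 1.20×10^-9 m = 1.20 nm.

L = 1.20 nm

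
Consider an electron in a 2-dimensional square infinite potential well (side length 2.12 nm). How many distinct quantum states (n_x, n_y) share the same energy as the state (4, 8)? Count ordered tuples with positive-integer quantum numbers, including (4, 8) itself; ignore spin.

The level has n_x² + n_y² = 80. The ordered positive-integer solutions are (4, 8), (8, 4).
That gives 2 states.

degeneracy = 2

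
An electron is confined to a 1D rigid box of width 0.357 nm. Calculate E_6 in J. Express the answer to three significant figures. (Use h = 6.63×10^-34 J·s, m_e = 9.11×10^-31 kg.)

For an infinite well E_n = n²h²/(8m_eL²), so E_1 = h²/(8m_eL²) = (6.63×10^-34)²/(8·9.11×10^-31·(3.57×10^-10 m)²) = 4.732×10^-19 J.
Then E_6 = 6²·E_1 = 36·4.732×10^-19 J = 1.70×10^-17 J.

E_6 = 1.70×10^-17 J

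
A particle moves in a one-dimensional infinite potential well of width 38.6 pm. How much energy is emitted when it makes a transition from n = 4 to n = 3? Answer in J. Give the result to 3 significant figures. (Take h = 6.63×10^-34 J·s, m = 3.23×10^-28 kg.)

|ΔE| = 7.99×10^-19 J

E_1 = h²/(8mL²) = 1.142×10^-19 J.
|ΔE| = |4² − 3²|·E_1 = 7·1.142×10^-19 J = 7.99×10^-19 J.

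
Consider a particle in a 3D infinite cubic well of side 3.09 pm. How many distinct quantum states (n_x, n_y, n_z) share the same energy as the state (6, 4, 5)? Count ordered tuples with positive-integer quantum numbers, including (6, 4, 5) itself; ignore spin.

The level has n_x² + n_y² + n_z² = 77. The ordered positive-integer solutions are (2, 3, 8), (2, 8, 3), (3, 2, 8), (3, 8, 2), (4, 5, 6), (4, 6, 5), (5, 4, 6), (5, 6, 4), (6, 4, 5), (6, 5, 4), (8, 2, 3), (8, 3, 2).
That gives 12 states.

degeneracy = 12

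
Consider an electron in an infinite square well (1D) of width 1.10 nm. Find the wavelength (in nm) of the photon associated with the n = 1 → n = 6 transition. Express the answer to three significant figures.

E_1 = h²/(8m_eL²) = 4.979×10^-20 J, so ΔE = (6² − 1²)E_1 = 1.743×10^-18 J.
λ = hc/ΔE = (6.626×10^-34·2.998×10^8)/1.743×10^-18 = 1.14×10^-7 m = 114 nm.

λ = 114 nm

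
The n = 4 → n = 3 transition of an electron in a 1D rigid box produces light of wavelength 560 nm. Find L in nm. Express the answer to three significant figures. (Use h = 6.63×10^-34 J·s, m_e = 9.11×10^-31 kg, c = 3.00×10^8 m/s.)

The photon carries ΔE = hc/λ = 6.63×10^-34·3.00×10^8/5.60×10^-7 m = 3.552×10^-19 J.
Since ΔE = (4² − 3²)E_1, E_1 = 5.074×10^-20 J, and L = h/√(8m_eE_1) = 1.09×10^-9 m = 1.09 nm.

L = 1.09 nm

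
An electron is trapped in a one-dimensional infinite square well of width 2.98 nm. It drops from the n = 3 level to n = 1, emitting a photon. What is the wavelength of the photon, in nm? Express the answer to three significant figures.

λ = 3.66×10^3 nm

E_1 = h²/(8m_eL²) = 6.784×10^-21 J, so ΔE = (3² − 1²)E_1 = 5.427×10^-20 J.
λ = hc/ΔE = (6.626×10^-34·2.998×10^8)/5.427×10^-20 = 3.66×10^-6 m = 3.66×10^3 nm.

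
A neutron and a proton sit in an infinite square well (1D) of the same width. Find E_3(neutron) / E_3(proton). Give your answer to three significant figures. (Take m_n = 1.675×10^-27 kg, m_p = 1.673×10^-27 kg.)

E_n ∝ 1/m at fixed n and L, so the ratio is m_p/m_n = 1.673×10^-27/1.675×10^-27 = 0.999.

0.999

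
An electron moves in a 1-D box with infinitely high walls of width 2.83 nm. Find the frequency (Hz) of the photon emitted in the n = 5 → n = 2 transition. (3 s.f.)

f = 2.38×10^14 Hz

E_1 = h²/(8m_eL²) = 7.523×10^-21 J and ΔE = (5² − 2²)E_1 = 1.580×10^-19 J.
f = ΔE/h = 1.580×10^-19/6.626×10^-34 = 2.38×10^14 Hz.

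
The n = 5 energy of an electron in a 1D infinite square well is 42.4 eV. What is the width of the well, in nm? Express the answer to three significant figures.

From E_n = n²h²/(8m_eL²), L = n·h/√(8m_eE_n).
E_5 = 42.4 eV = 6.792×10^-18 J, so L = 5·6.626×10^-34/√(8·9.109×10^-31·6.792×10^-18) = 4.71×10^-10 m = 0.471 nm.

L = 0.471 nm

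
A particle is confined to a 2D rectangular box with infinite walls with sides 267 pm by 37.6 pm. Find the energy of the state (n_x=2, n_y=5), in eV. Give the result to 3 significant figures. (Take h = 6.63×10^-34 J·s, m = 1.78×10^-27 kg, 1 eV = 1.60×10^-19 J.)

E = 3.42 eV

For a 2D rectangular well E = (h²/8m)·Σ n_i²/L_i² = (6.63×10^-34)²/(8·1.78×10^-27) · [2²/(267 pm)² + 5²/(37.6 pm)²].
Evaluating gives E = 5.476×10^-19 J = 3.42 eV.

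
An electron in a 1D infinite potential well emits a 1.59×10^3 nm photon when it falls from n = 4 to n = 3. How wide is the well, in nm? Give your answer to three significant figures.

L = 1.84 nm

The photon carries ΔE = hc/λ = 6.626×10^-34·2.998×10^8/1.59×10^-6 m = 1.249×10^-19 J.
Since ΔE = (4² − 3²)E_1, E_1 = 1.784×10^-20 J, and L = h/√(8m_eE_1) = 1.84×10^-9 m = 1.84 nm.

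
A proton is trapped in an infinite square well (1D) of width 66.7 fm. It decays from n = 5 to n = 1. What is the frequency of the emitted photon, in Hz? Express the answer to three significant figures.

E_1 = h²/(8m_pL²) = 7.373×10^-15 J and ΔE = (5² − 1²)E_1 = 1.770×10^-13 J.
f = ΔE/h = 1.770×10^-13/6.626×10^-34 = 2.67×10^20 Hz.

f = 2.67×10^20 Hz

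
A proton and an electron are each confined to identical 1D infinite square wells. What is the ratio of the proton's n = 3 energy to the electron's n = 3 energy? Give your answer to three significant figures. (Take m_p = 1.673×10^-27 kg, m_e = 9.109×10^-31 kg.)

E_n ∝ 1/m at fixed n and L, so the ratio is m_e/m_p = 9.109×10^-31/1.673×10^-27 = 5.44×10^-4.

5.44×10^-4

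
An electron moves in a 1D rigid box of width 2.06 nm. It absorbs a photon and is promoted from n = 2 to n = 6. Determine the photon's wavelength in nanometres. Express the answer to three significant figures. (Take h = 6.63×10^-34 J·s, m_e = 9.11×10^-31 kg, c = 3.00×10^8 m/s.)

E_1 = h²/(8m_eL²) = 1.421×10^-20 J, so ΔE = (6² − 2²)E_1 = 4.547×10^-19 J.
λ = hc/ΔE = (6.63×10^-34·3.00×10^8)/4.547×10^-19 = 4.37×10^-7 m = 437 nm.

λ = 437 nm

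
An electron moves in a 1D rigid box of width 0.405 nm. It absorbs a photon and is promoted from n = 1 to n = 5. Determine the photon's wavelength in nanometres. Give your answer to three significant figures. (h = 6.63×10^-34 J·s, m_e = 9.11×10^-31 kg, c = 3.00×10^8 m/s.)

E_1 = h²/(8m_eL²) = 3.677×10^-19 J, so ΔE = (5² − 1²)E_1 = 8.825×10^-18 J.
λ = hc/ΔE = (6.63×10^-34·3.00×10^8)/8.825×10^-18 = 2.25×10^-8 m = 22.5 nm.

λ = 22.5 nm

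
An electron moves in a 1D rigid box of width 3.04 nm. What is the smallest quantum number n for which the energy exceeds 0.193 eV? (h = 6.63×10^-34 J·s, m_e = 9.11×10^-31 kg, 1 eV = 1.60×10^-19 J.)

n = 3

E_1 = h²/(8m_eL²) = 6.526×10^-21 J = 0.04079 eV.
Need n² > 0.193/0.04079 = 4.732, i.e. n > 2.175.
The smallest integer satisfying this is n = 3.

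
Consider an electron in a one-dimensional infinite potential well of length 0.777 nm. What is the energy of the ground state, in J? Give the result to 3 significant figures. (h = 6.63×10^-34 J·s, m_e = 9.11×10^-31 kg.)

E_1 = 9.99×10^-20 J

For an infinite well E_n = n²h²/(8m_eL²), so E_1 = h²/(8m_eL²) = (6.63×10^-34)²/(8·9.11×10^-31·(7.77×10^-10 m)²) = 9.990×10^-20 J.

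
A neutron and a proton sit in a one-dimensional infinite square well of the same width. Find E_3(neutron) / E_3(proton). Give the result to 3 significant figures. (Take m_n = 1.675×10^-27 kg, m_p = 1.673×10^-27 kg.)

E_n ∝ 1/m at fixed n and L, so the ratio is m_p/m_n = 1.673×10^-27/1.675×10^-27 = 0.999.

0.999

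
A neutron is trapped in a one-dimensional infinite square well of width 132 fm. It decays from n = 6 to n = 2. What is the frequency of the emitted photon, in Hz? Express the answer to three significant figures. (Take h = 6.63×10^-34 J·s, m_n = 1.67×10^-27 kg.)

f = 9.11×10^19 Hz

E_1 = h²/(8m_nL²) = 1.888×10^-15 J and ΔE = (6² − 2²)E_1 = 6.042×10^-14 J.
f = ΔE/h = 6.042×10^-14/6.63×10^-34 = 9.11×10^19 Hz.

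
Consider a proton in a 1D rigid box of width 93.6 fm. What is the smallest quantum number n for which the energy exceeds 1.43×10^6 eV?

E_1 = h²/(8m_pL²) = 3.744×10^-15 J = 2.337×10^4 eV.
Need n² > 1.43×10^6/2.337×10^4 = 61.19, i.e. n > 7.822.
The smallest integer satisfying this is n = 8.

n = 8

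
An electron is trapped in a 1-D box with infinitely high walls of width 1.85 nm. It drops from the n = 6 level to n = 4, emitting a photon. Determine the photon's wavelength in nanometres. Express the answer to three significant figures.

E_1 = h²/(8m_eL²) = 1.760×10^-20 J, so ΔE = (6² − 4²)E_1 = 3.520×10^-19 J.
λ = hc/ΔE = (6.626×10^-34·2.998×10^8)/3.520×10^-19 = 5.64×10^-7 m = 564 nm.

λ = 564 nm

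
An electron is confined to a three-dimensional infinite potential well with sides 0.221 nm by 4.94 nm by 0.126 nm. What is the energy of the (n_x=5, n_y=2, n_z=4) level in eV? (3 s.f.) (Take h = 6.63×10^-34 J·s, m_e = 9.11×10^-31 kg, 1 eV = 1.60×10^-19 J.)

For a 3D rectangular well E = (h²/8m_e)·Σ n_i²/L_i² = (6.63×10^-34)²/(8·9.11×10^-31) · [5²/(0.221 nm)² + 2²/(4.94 nm)² + 4²/(0.126 nm)²].
Evaluating gives E = 9.167×10^-17 J = 573 eV.

E = 573 eV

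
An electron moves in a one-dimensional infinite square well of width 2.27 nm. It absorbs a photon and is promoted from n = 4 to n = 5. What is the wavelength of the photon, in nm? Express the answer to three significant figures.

λ = 1.89×10^3 nm

E_1 = h²/(8m_eL²) = 1.169×10^-20 J, so ΔE = (5² − 4²)E_1 = 1.052×10^-19 J.
λ = hc/ΔE = (6.626×10^-34·2.998×10^8)/1.052×10^-19 = 1.89×10^-6 m = 1.89×10^3 nm.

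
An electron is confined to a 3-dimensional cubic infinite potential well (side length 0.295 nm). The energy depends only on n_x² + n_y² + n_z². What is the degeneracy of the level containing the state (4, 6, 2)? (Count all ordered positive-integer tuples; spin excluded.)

degeneracy = 6

The level has n_x² + n_y² + n_z² = 56. The ordered positive-integer solutions are (2, 4, 6), (2, 6, 4), (4, 2, 6), (4, 6, 2), (6, 2, 4), (6, 4, 2).
That gives 6 states.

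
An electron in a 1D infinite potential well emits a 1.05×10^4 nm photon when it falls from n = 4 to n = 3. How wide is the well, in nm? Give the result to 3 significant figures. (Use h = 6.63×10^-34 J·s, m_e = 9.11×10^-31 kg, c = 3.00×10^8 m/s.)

L = 4.72 nm

The photon carries ΔE = hc/λ = 6.63×10^-34·3.00×10^8/1.05×10^-5 m = 1.894×10^-20 J.
Since ΔE = (4² − 3²)E_1, E_1 = 2.706×10^-21 J, and L = h/√(8m_eE_1) = 4.72×10^-9 m = 4.72 nm.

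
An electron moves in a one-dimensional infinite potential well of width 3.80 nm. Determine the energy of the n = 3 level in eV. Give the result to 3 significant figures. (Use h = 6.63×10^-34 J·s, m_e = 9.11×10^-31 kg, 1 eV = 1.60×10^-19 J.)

E_3 = 0.235 eV

For an infinite well E_n = n²h²/(8m_eL²), so E_1 = h²/(8m_eL²) = (6.63×10^-34)²/(8·9.11×10^-31·(3.80×10^-9 m)²) = 4.177×10^-21 J.
Then E_3 = 3²·E_1 = 9·4.177×10^-21 J = 3.759×10^-20 J.
Converting, E_3 = 3.759×10^-20 J / (1.60×10^-19 J/eV) = 0.235 eV.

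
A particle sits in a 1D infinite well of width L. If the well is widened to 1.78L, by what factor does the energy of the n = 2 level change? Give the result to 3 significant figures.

0.316

E_n ∝ 1/L², so the energy scales by 1/1.78² = 0.316.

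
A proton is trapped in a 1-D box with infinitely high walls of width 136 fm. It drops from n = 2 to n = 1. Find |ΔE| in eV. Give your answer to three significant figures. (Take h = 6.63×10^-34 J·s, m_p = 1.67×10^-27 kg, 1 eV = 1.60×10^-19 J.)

E_1 = h²/(8m_pL²) = 1.779×10^-15 J.
|ΔE| = |2² − 1²|·E_1 = 3·1.779×10^-15 J = 5.337×10^-15 J = 3.34×10^4 eV.

|ΔE| = 3.34×10^4 eV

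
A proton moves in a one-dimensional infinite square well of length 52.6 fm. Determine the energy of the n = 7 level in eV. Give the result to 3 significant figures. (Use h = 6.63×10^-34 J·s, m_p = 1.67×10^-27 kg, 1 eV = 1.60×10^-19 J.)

For an infinite well E_n = n²h²/(8m_pL²), so E_1 = h²/(8m_pL²) = (6.63×10^-34)²/(8·1.67×10^-27·(5.26×10^-14 m)²) = 1.189×10^-14 J.
Then E_7 = 7²·E_1 = 49·1.189×10^-14 J = 5.826×10^-13 J.
Converting, E_7 = 5.826×10^-13 J / (1.60×10^-19 J/eV) = 3.64×10^6 eV.

E_7 = 3.64×10^6 eV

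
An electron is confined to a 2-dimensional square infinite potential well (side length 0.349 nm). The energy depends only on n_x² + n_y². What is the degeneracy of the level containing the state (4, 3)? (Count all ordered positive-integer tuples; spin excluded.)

degeneracy = 2

The level has n_x² + n_y² = 25. The ordered positive-integer solutions are (3, 4), (4, 3).
That gives 2 states.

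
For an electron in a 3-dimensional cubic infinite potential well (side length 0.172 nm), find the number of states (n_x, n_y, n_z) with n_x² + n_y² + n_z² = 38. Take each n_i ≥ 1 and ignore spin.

The level has n_x² + n_y² + n_z² = 38. The ordered positive-integer solutions are (1, 1, 6), (1, 6, 1), (2, 3, 5), (2, 5, 3), (3, 2, 5), (3, 5, 2), (5, 2, 3), (5, 3, 2), (6, 1, 1).
That gives 9 states.

degeneracy = 9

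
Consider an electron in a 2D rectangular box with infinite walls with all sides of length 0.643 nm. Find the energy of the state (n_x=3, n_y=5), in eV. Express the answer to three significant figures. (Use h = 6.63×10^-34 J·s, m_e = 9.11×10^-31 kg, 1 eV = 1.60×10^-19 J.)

For a 2D rectangular well E = (h²/8m_e)·Σ n_i²/L_i² = (6.63×10^-34)²/(8·9.11×10^-31) · [3²/(0.643 nm)² + 5²/(0.643 nm)²].
Evaluating gives E = 4.960×10^-18 J = 31.0 eV.

E = 31.0 eV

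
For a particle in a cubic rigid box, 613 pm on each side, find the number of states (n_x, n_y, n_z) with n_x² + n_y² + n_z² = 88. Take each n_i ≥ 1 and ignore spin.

degeneracy = 3

The level has n_x² + n_y² + n_z² = 88. The ordered positive-integer solutions are (4, 6, 6), (6, 4, 6), (6, 6, 4).
That gives 3 states.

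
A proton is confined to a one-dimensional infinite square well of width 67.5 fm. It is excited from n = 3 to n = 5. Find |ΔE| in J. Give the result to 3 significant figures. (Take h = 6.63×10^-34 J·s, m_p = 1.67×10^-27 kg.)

E_1 = h²/(8m_pL²) = 7.221×10^-15 J.
|ΔE| = |3² − 5²|·E_1 = 16·7.221×10^-15 J = 1.16×10^-13 J.

|ΔE| = 1.16×10^-13 J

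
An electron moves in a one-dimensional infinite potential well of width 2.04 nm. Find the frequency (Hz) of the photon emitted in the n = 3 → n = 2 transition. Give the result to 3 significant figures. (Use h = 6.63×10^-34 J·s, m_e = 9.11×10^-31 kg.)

f = 1.09×10^14 Hz

E_1 = h²/(8m_eL²) = 1.449×10^-20 J and ΔE = (3² − 2²)E_1 = 7.245×10^-20 J.
f = ΔE/h = 7.245×10^-20/6.63×10^-34 = 1.09×10^14 Hz.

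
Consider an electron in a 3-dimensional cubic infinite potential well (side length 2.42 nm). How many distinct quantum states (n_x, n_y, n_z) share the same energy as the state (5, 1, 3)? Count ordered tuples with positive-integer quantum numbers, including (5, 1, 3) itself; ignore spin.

degeneracy = 6

The level has n_x² + n_y² + n_z² = 35. The ordered positive-integer solutions are (1, 3, 5), (1, 5, 3), (3, 1, 5), (3, 5, 1), (5, 1, 3), (5, 3, 1).
That gives 6 states.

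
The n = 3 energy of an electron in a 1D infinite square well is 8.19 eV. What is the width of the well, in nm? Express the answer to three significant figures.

L = 0.643 nm

From E_n = n²h²/(8m_eL²), L = n·h/√(8m_eE_n).
E_3 = 8.19 eV = 1.312×10^-18 J, so L = 3·6.626×10^-34/√(8·9.109×10^-31·1.312×10^-18) = 6.43×10^-10 m = 0.643 nm.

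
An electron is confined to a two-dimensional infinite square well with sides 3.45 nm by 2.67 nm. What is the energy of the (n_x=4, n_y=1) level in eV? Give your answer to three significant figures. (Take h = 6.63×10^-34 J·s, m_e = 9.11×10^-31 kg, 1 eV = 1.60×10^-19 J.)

For a 2D rectangular well E = (h²/8m_e)·Σ n_i²/L_i² = (6.63×10^-34)²/(8·9.11×10^-31) · [4²/(3.45 nm)² + 1²/(2.67 nm)²].
Evaluating gives E = 8.954×10^-20 J = 0.560 eV.

E = 0.560 eV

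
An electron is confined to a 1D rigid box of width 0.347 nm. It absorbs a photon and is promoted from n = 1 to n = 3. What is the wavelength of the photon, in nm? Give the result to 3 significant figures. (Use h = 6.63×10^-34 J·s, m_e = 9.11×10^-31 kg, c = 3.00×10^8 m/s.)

E_1 = h²/(8m_eL²) = 5.009×10^-19 J, so ΔE = (3² − 1²)E_1 = 4.007×10^-18 J.
λ = hc/ΔE = (6.63×10^-34·3.00×10^8)/4.007×10^-18 = 4.96×10^-8 m = 49.6 nm.

λ = 49.6 nm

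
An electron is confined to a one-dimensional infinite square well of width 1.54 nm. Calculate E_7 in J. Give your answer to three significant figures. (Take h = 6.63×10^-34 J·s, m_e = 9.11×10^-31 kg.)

E_7 = 1.25×10^-18 J

For an infinite well E_n = n²h²/(8m_eL²), so E_1 = h²/(8m_eL²) = (6.63×10^-34)²/(8·9.11×10^-31·(1.54×10^-9 m)²) = 2.543×10^-20 J.
Then E_7 = 7²·E_1 = 49·2.543×10^-20 J = 1.25×10^-18 J.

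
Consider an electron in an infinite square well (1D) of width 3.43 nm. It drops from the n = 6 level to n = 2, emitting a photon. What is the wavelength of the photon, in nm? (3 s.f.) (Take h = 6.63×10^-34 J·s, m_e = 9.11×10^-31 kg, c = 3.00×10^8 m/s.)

E_1 = h²/(8m_eL²) = 5.127×10^-21 J, so ΔE = (6² − 2²)E_1 = 1.641×10^-19 J.
λ = hc/ΔE = (6.63×10^-34·3.00×10^8)/1.641×10^-19 = 1.21×10^-6 m = 1.21×10^3 nm.

λ = 1.21×10^3 nm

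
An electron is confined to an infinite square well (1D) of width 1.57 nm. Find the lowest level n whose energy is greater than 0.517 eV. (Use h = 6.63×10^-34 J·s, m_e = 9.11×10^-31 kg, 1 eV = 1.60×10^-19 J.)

n = 2

E_1 = h²/(8m_eL²) = 2.447×10^-20 J = 0.1529 eV.
Need n² > 0.517/0.1529 = 3.381, i.e. n > 1.839.
The smallest integer satisfying this is n = 2.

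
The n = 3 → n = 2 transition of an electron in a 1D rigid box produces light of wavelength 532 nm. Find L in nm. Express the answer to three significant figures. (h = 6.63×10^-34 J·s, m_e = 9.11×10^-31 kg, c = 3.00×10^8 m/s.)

The photon carries ΔE = hc/λ = 6.63×10^-34·3.00×10^8/5.32×10^-7 m = 3.739×10^-19 J.
Since ΔE = (3² − 2²)E_1, E_1 = 7.478×10^-20 J, and L = h/√(8m_eE_1) = 8.98×10^-10 m = 0.898 nm.

L = 0.898 nm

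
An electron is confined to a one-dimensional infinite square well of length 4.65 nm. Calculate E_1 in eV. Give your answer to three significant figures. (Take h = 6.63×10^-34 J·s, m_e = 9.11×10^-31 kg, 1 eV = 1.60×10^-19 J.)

E_1 = 0.0174 eV

For an infinite well E_n = n²h²/(8m_eL²), so E_1 = h²/(8m_eL²) = (6.63×10^-34)²/(8·9.11×10^-31·(4.65×10^-9 m)²) = 2.789×10^-21 J.
Converting, E_1 = 2.789×10^-21 J / (1.60×10^-19 J/eV) = 0.0174 eV.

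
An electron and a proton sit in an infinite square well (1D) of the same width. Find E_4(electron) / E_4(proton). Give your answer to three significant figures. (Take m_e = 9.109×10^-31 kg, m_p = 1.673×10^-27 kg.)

E_n ∝ 1/m at fixed n and L, so the ratio is m_p/m_e = 1.673×10^-27/9.109×10^-31 = 1.84×10^3.

1.84×10^3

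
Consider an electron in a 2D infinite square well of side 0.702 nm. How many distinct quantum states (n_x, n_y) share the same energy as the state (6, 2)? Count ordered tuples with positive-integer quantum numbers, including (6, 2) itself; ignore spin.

degeneracy = 2

The level has n_x² + n_y² = 40. The ordered positive-integer solutions are (2, 6), (6, 2).
That gives 2 states.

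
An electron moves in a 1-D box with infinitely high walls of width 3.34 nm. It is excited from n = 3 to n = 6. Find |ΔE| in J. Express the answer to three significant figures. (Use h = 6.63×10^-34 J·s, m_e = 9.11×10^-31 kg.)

E_1 = h²/(8m_eL²) = 5.407×10^-21 J.
|ΔE| = |3² − 6²|·E_1 = 27·5.407×10^-21 J = 1.46×10^-19 J.

|ΔE| = 1.46×10^-19 J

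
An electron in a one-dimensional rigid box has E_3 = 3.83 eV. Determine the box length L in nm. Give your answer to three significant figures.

L = 0.940 nm

From E_n = n²h²/(8m_eL²), L = n·h/√(8m_eE_n).
E_3 = 3.83 eV = 6.136×10^-19 J, so L = 3·6.626×10^-34/√(8·9.109×10^-31·6.136×10^-19) = 9.40×10^-10 m = 0.940 nm.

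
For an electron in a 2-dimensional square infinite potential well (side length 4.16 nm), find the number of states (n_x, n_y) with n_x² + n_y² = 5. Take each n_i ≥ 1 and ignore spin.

degeneracy = 2

The level has n_x² + n_y² = 5. The ordered positive-integer solutions are (1, 2), (2, 1).
That gives 2 states.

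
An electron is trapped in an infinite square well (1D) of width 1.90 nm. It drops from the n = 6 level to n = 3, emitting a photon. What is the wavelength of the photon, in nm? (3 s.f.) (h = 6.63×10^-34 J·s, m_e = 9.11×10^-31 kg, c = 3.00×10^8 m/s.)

λ = 441 nm

E_1 = h²/(8m_eL²) = 1.671×10^-20 J, so ΔE = (6² − 3²)E_1 = 4.512×10^-19 J.
λ = hc/ΔE = (6.63×10^-34·3.00×10^8)/4.512×10^-19 = 4.41×10^-7 m = 441 nm.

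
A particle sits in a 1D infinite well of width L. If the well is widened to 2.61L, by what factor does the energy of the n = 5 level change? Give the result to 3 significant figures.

0.147

E_n ∝ 1/L², so the energy scales by 1/2.61² = 0.147.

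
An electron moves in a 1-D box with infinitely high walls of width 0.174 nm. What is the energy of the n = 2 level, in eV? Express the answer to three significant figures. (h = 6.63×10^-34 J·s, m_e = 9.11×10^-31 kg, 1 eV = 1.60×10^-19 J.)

For an infinite well E_n = n²h²/(8m_eL²), so E_1 = h²/(8m_eL²) = (6.63×10^-34)²/(8·9.11×10^-31·(1.74×10^-10 m)²) = 1.992×10^-18 J.
Then E_2 = 2²·E_1 = 4·1.992×10^-18 J = 7.968×10^-18 J.
Converting, E_2 = 7.968×10^-18 J / (1.60×10^-19 J/eV) = 49.8 eV.

E_2 = 49.8 eV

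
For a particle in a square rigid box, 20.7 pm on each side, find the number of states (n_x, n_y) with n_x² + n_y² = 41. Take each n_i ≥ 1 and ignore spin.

degeneracy = 2

The level has n_x² + n_y² = 41. The ordered positive-integer solutions are (4, 5), (5, 4).
That gives 2 states.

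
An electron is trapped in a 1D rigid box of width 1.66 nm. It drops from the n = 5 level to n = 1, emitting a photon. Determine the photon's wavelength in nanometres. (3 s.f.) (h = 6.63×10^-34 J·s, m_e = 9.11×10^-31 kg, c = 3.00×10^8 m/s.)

λ = 379 nm

E_1 = h²/(8m_eL²) = 2.189×10^-20 J, so ΔE = (5² − 1²)E_1 = 5.254×10^-19 J.
λ = hc/ΔE = (6.63×10^-34·3.00×10^8)/5.254×10^-19 = 3.79×10^-7 m = 379 nm.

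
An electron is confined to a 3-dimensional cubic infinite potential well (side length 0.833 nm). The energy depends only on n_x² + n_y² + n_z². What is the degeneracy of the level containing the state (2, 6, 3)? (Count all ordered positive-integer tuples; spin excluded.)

The level has n_x² + n_y² + n_z² = 49. The ordered positive-integer solutions are (2, 3, 6), (2, 6, 3), (3, 2, 6), (3, 6, 2), (6, 2, 3), (6, 3, 2).
That gives 6 states.

degeneracy = 6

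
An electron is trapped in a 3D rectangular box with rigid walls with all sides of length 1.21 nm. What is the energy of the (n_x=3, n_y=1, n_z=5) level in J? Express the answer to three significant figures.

E = 1.44×10^-18 J

For a 3D rectangular well E = (h²/8m_e)·Σ n_i²/L_i² = (6.626×10^-34)²/(8·9.109×10^-31) · [3²/(1.21 nm)² + 1²/(1.21 nm)² + 5²/(1.21 nm)²].
Evaluating gives E = 1.44×10^-18 J.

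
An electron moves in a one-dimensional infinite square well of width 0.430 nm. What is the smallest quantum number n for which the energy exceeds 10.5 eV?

n = 3

E_1 = h²/(8m_eL²) = 3.258×10^-19 J = 2.034 eV.
Need n² > 10.5/2.034 = 5.162, i.e. n > 2.272.
The smallest integer satisfying this is n = 3.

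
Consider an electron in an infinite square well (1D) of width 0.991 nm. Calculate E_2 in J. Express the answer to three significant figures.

For an infinite well E_n = n²h²/(8m_eL²), so E_1 = h²/(8m_eL²) = (6.626×10^-34)²/(8·9.109×10^-31·(9.91×10^-10 m)²) = 6.135×10^-20 J.
Then E_2 = 2²·E_1 = 4·6.135×10^-20 J = 2.45×10^-19 J.

E_2 = 2.45×10^-19 J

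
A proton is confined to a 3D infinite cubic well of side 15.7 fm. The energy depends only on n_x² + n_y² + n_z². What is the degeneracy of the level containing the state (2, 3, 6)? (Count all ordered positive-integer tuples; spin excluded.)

degeneracy = 6

The level has n_x² + n_y² + n_z² = 49. The ordered positive-integer solutions are (2, 3, 6), (2, 6, 3), (3, 2, 6), (3, 6, 2), (6, 2, 3), (6, 3, 2).
That gives 6 states.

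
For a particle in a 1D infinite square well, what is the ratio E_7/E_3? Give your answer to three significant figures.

E_n ∝ n², so E_7/E_3 = 7²/3² = 49/9 = 5.44.

5.44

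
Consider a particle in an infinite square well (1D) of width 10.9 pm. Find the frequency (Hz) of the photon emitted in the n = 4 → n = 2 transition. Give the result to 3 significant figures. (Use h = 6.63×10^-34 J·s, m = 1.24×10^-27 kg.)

E_1 = h²/(8mL²) = 3.730×10^-19 J and ΔE = (4² − 2²)E_1 = 4.476×10^-18 J.
f = ΔE/h = 4.476×10^-18/6.63×10^-34 = 6.75×10^15 Hz.

f = 6.75×10^15 Hz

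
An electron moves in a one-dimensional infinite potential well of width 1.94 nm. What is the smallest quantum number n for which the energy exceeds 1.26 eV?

n = 4

E_1 = h²/(8m_eL²) = 1.601×10^-20 J = 0.09994 eV.
Need n² > 1.26/0.09994 = 12.61, i.e. n > 3.551.
The smallest integer satisfying this is n = 4.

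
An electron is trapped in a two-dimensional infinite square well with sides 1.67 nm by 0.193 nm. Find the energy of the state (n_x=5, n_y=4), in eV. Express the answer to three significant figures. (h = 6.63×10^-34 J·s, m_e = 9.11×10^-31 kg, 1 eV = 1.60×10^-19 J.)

E = 165 eV

For a 2D rectangular well E = (h²/8m_e)·Σ n_i²/L_i² = (6.63×10^-34)²/(8·9.11×10^-31) · [5²/(1.67 nm)² + 4²/(0.193 nm)²].
Evaluating gives E = 2.645×10^-17 J = 165 eV.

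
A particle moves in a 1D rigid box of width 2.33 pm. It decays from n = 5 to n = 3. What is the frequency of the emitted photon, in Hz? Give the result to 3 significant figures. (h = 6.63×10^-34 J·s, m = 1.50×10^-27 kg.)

E_1 = h²/(8mL²) = 6.747×10^-18 J and ΔE = (5² − 3²)E_1 = 1.080×10^-16 J.
f = ΔE/h = 1.080×10^-16/6.63×10^-34 = 1.63×10^17 Hz.

f = 1.63×10^17 Hz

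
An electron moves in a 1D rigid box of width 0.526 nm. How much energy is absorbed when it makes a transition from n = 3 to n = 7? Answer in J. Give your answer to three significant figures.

|ΔE| = 8.71×10^-18 J

E_1 = h²/(8m_eL²) = 2.178×10^-19 J.
|ΔE| = |3² − 7²|·E_1 = 40·2.178×10^-19 J = 8.71×10^-18 J.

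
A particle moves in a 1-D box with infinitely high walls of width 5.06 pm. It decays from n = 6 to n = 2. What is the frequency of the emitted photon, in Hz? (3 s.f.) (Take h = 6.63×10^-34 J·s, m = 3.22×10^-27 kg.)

E_1 = h²/(8mL²) = 6.665×10^-19 J and ΔE = (6² − 2²)E_1 = 2.133×10^-17 J.
f = ΔE/h = 2.133×10^-17/6.63×10^-34 = 3.22×10^16 Hz.

f = 3.22×10^16 Hz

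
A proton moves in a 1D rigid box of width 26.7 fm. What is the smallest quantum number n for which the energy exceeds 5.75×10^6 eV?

n = 5

E_1 = h²/(8m_pL²) = 4.601×10^-14 J = 2.872×10^5 eV.
Need n² > 5.75×10^6/2.872×10^5 = 20.02, i.e. n > 4.474.
The smallest integer satisfying this is n = 5.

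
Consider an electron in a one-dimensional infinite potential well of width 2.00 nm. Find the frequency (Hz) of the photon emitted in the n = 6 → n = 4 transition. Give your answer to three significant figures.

f = 4.55×10^14 Hz

E_1 = h²/(8m_eL²) = 1.506×10^-20 J and ΔE = (6² − 4²)E_1 = 3.012×10^-19 J.
f = ΔE/h = 3.012×10^-19/6.626×10^-34 = 4.55×10^14 Hz.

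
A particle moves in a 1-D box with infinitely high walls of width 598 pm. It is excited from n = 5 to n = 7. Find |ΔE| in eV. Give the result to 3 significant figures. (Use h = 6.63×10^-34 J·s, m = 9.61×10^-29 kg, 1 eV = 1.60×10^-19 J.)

|ΔE| = 0.240 eV

E_1 = h²/(8mL²) = 1.599×10^-21 J.
|ΔE| = |5² − 7²|·E_1 = 24·1.599×10^-21 J = 3.838×10^-20 J = 0.240 eV.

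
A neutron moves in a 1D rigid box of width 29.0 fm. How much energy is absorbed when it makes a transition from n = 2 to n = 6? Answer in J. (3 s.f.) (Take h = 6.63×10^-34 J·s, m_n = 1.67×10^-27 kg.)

E_1 = h²/(8m_nL²) = 3.912×10^-14 J.
|ΔE| = |2² − 6²|·E_1 = 32·3.912×10^-14 J = 1.25×10^-12 J.

|ΔE| = 1.25×10^-12 J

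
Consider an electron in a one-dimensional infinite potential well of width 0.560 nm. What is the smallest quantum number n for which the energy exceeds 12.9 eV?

n = 4

E_1 = h²/(8m_eL²) = 1.921×10^-19 J = 1.199 eV.
Need n² > 12.9/1.199 = 10.76, i.e. n > 3.280.
The smallest integer satisfying this is n = 4.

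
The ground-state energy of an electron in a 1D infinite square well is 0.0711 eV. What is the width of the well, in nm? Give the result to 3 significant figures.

From E_n = n²h²/(8m_eL²), L = n·h/√(8m_eE_n).
E_1 = 0.0711 eV = 1.139×10^-20 J, so L = 1·6.626×10^-34/√(8·9.109×10^-31·1.139×10^-20) = 2.30×10^-9 m = 2.30 nm.

L = 2.30 nm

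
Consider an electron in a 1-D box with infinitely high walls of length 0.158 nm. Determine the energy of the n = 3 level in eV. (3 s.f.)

E_3 = 136 eV

For an infinite well E_n = n²h²/(8m_eL²), so E_1 = h²/(8m_eL²) = (6.626×10^-34)²/(8·9.109×10^-31·(1.58×10^-10 m)²) = 2.413×10^-18 J.
Then E_3 = 3²·E_1 = 9·2.413×10^-18 J = 2.172×10^-17 J.
Converting, E_3 = 2.172×10^-17 J / (1.602×10^-19 J/eV) = 136 eV.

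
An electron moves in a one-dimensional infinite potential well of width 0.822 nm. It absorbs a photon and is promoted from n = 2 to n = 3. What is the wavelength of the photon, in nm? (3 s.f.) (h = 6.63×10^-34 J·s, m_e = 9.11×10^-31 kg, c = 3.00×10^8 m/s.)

λ = 446 nm

E_1 = h²/(8m_eL²) = 8.926×10^-20 J, so ΔE = (3² − 2²)E_1 = 4.463×10^-19 J.
λ = hc/ΔE = (6.63×10^-34·3.00×10^8)/4.463×10^-19 = 4.46×10^-7 m = 446 nm.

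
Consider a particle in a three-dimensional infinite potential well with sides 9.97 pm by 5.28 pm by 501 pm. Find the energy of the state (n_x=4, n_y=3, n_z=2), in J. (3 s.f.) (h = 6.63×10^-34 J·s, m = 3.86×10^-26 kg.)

For a 3D rectangular well E = (h²/8m)·Σ n_i²/L_i² = (6.63×10^-34)²/(8·3.86×10^-26) · [4²/(9.97 pm)² + 3²/(5.28 pm)² + 2²/(501 pm)²].
Evaluating gives E = 6.89×10^-19 J.

E = 6.89×10^-19 J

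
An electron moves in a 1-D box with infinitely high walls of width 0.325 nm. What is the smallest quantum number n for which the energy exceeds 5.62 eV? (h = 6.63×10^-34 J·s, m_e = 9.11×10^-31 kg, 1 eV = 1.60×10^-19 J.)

E_1 = h²/(8m_eL²) = 5.710×10^-19 J = 3.569 eV.
Need n² > 5.62/3.569 = 1.575, i.e. n > 1.255.
The smallest integer satisfying this is n = 2.

n = 2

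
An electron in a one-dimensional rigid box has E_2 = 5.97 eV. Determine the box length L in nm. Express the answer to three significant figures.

From E_n = n²h²/(8m_eL²), L = n·h/√(8m_eE_n).
E_2 = 5.97 eV = 9.564×10^-19 J, so L = 2·6.626×10^-34/√(8·9.109×10^-31·9.564×10^-19) = 5.02×10^-10 m = 0.502 nm.

L = 0.502 nm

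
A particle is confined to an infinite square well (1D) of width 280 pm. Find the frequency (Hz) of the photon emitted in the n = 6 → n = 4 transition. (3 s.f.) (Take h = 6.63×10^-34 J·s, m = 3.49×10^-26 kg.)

E_1 = h²/(8mL²) = 2.008×10^-23 J and ΔE = (6² − 4²)E_1 = 4.016×10^-22 J.
f = ΔE/h = 4.016×10^-22/6.63×10^-34 = 6.06×10^11 Hz.

f = 6.06×10^11 Hz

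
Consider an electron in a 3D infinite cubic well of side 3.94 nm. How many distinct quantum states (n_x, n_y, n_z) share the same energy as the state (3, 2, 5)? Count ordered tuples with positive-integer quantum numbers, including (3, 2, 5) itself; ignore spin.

The level has n_x² + n_y² + n_z² = 38. The ordered positive-integer solutions are (1, 1, 6), (1, 6, 1), (2, 3, 5), (2, 5, 3), (3, 2, 5), (3, 5, 2), (5, 2, 3), (5, 3, 2), (6, 1, 1).
That gives 9 states.

degeneracy = 9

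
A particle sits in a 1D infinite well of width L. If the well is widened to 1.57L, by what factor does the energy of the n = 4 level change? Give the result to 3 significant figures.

E_n ∝ 1/L², so the energy scales by 1/1.57² = 0.406.

0.406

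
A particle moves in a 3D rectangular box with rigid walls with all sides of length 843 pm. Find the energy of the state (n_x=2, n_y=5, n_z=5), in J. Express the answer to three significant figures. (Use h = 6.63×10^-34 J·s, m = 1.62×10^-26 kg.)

For a 3D rectangular well E = (h²/8m)·Σ n_i²/L_i² = (6.63×10^-34)²/(8·1.62×10^-26) · [2²/(843 pm)² + 5²/(843 pm)² + 5²/(843 pm)²].
Evaluating gives E = 2.58×10^-22 J.

E = 2.58×10^-22 J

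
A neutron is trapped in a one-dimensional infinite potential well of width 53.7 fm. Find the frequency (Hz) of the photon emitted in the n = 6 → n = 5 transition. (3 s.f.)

f = 1.89×10^20 Hz

E_1 = h²/(8m_nL²) = 1.136×10^-14 J and ΔE = (6² − 5²)E_1 = 1.250×10^-13 J.
f = ΔE/h = 1.250×10^-13/6.626×10^-34 = 1.89×10^20 Hz.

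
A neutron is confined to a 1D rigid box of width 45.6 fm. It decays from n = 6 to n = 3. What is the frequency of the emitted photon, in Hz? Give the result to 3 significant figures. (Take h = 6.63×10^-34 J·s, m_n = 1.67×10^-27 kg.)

E_1 = h²/(8m_nL²) = 1.582×10^-14 J and ΔE = (6² − 3²)E_1 = 4.271×10^-13 J.
f = ΔE/h = 4.271×10^-13/6.63×10^-34 = 6.44×10^20 Hz.

f = 6.44×10^20 Hz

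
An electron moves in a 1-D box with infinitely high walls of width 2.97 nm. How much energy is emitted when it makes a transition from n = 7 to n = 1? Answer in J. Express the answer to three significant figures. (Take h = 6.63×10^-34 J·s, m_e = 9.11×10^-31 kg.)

|ΔE| = 3.28×10^-19 J

E_1 = h²/(8m_eL²) = 6.838×10^-21 J.
|ΔE| = |7² − 1²|·E_1 = 48·6.838×10^-21 J = 3.28×10^-19 J.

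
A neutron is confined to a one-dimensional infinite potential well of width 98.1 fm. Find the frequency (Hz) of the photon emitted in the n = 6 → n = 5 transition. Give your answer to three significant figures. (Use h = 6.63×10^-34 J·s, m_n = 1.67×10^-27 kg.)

E_1 = h²/(8m_nL²) = 3.419×10^-15 J and ΔE = (6² − 5²)E_1 = 3.761×10^-14 J.
f = ΔE/h = 3.761×10^-14/6.63×10^-34 = 5.67×10^19 Hz.

f = 5.67×10^19 Hz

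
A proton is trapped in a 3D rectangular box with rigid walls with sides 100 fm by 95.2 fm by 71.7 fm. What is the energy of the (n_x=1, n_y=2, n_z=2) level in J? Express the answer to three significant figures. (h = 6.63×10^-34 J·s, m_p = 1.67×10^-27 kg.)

E = 4.34×10^-14 J

For a 3D rectangular well E = (h²/8m_p)·Σ n_i²/L_i² = (6.63×10^-34)²/(8·1.67×10^-27) · [1²/(100 fm)² + 2²/(95.2 fm)² + 2²/(71.7 fm)²].
Evaluating gives E = 4.34×10^-14 J.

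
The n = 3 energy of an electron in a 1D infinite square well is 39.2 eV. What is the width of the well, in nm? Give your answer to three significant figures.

From E_n = n²h²/(8m_eL²), L = n·h/√(8m_eE_n).
E_3 = 39.2 eV = 6.280×10^-18 J, so L = 3·6.626×10^-34/√(8·9.109×10^-31·6.280×10^-18) = 2.94×10^-10 m = 0.294 nm.

L = 0.294 nm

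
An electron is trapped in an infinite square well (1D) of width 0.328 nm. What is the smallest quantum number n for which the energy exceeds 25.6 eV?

E_1 = h²/(8m_eL²) = 5.600×10^-19 J = 3.496 eV.
Need n² > 25.6/3.496 = 7.323, i.e. n > 2.706.
The smallest integer satisfying this is n = 3.

n = 3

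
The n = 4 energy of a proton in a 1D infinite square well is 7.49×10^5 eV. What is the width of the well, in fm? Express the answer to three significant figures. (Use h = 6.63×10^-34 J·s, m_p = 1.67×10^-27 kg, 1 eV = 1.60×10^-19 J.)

From E_n = n²h²/(8m_pL²), L = n·h/√(8m_pE_n).
E_4 = 7.49×10^5 eV = 1.198×10^-13 J, so L = 4·6.63×10^-34/√(8·1.67×10^-27·1.198×10^-13) = 6.63×10^-14 m = 66.3 fm.

L = 66.3 fm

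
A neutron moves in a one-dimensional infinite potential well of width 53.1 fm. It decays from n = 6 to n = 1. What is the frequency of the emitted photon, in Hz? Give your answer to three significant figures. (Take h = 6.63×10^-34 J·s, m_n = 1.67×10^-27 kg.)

f = 6.16×10^20 Hz

E_1 = h²/(8m_nL²) = 1.167×10^-14 J and ΔE = (6² − 1²)E_1 = 4.085×10^-13 J.
f = ΔE/h = 4.085×10^-13/6.63×10^-34 = 6.16×10^20 Hz.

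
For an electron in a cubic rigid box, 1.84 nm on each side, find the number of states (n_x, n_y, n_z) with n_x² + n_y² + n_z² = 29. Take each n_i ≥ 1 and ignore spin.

The level has n_x² + n_y² + n_z² = 29. The ordered positive-integer solutions are (2, 3, 4), (2, 4, 3), (3, 2, 4), (3, 4, 2), (4, 2, 3), (4, 3, 2).
That gives 6 states.

degeneracy = 6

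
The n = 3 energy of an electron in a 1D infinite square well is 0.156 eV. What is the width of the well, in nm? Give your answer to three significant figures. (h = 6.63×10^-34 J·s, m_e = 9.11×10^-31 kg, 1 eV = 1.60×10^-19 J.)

L = 4.66 nm

From E_n = n²h²/(8m_eL²), L = n·h/√(8m_eE_n).
E_3 = 0.156 eV = 2.496×10^-20 J, so L = 3·6.63×10^-34/√(8·9.11×10^-31·2.496×10^-20) = 4.66×10^-9 m = 4.66 nm.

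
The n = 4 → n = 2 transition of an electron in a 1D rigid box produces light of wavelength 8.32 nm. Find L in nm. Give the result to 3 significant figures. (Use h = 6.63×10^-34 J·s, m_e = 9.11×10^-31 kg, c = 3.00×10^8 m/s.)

The photon carries ΔE = hc/λ = 6.63×10^-34·3.00×10^8/8.32×10^-9 m = 2.391×10^-17 J.
Since ΔE = (4² − 2²)E_1, E_1 = 1.992×10^-18 J, and L = h/√(8m_eE_1) = 1.74×10^-10 m = 0.174 nm.

L = 0.174 nm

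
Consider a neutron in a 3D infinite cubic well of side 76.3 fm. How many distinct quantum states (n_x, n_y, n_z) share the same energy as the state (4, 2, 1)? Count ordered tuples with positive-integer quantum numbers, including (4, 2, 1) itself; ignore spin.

The level has n_x² + n_y² + n_z² = 21. The ordered positive-integer solutions are (1, 2, 4), (1, 4, 2), (2, 1, 4), (2, 4, 1), (4, 1, 2), (4, 2, 1).
That gives 6 states.

degeneracy = 6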